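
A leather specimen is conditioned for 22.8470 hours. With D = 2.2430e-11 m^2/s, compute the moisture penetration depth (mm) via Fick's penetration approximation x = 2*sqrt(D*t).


t = 22.8470 hr * 3600 = 82249.2000 s
D * t = 2.2430e-11 * 82249.2000 = 1.8448e-06
x = 2 * sqrt(D*t) = 2 * sqrt(1.8448e-06) = 0.0027165 m = 2.7165 mm


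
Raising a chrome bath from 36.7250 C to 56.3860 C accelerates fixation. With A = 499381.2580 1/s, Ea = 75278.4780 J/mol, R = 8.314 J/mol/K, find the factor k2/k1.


T1 = 36.7250 + 273.15 = 309.8750 K; T2 = 56.3860 + 273.15 = 329.5360 K
k1 = A * exp(-Ea/(R*T1)) = 499381.2580 * exp(-75278.4780/(8.314*309.8750)) = 1.0198e-07 1/s
k2 = A * exp(-Ea/(R*T2)) = 499381.2580 * exp(-75278.4780/(8.314*329.5360)) = 5.8296e-07 1/s
k2/k1 = 5.8296e-07 / 1.0198e-07 = 5.7163


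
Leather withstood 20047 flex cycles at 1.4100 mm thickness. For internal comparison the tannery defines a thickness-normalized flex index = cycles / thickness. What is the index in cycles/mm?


Formula: Index = cycles / thickness
Substituting: Index = 20047 / 1.4100
Result: 14217.7305 cycles/mm


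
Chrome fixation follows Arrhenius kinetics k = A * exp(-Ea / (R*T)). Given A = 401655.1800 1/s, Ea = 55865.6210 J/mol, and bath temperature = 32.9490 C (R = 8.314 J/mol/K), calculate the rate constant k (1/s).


T_K = T_C + 273.15 = 32.9490 + 273.15 = 306.0990 K
exponent = -Ea / (R * T_K) = -55865.6210 / (8.314 * 306.0990) = -21.9519
k = A * exp(exponent) = 401655.1800 * exp(-21.9519) = 1.1756e-04 1/s


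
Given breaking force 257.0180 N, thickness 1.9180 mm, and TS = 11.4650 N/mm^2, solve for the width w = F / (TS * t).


Formula: w = F / (TS * t)
Substituting: w = 257.0180 / (11.4650 * 1.9180)
Result: 11.6880 mm


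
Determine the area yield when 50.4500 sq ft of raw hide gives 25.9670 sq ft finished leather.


Formula: Yield = finished / raw * 100
Substituting: Yield = 25.9670 / 50.4500 * 100
Result: 51.4708 %


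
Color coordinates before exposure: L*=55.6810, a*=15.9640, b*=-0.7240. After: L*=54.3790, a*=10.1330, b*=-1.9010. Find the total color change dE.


dL = -1.3020, da = -5.8310, db = -1.1770
dE = sqrt((-1.3020)^2 + (-5.8310)^2 + (-1.1770)^2) = 6.0894


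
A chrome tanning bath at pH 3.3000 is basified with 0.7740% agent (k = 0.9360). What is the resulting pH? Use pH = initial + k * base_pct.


Formula: pH_final = pH_initial + k * base_pct
Substituting: pH_final = 3.3000 + 0.9360 * 0.7740
Result: 4.0245


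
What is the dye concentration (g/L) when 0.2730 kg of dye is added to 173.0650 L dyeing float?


Formula: Conc = dye_mass(kg) / volume(L) * 1000
Substituting: Conc = 0.2730 / 173.0650 * 1000
Result: 1.5774 g/L


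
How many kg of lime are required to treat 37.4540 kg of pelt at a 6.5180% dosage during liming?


Formula: Lime = substrate * pct / 100
Substituting: Lime = 37.4540 * 6.5180 / 100
Result: 2.4413 kg


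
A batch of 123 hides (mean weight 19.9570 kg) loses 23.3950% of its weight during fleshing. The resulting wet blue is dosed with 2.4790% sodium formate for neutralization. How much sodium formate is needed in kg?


Total_raw = N * avg_wt = 123 * 19.9570 = 2454.7110 kg
Substrate = Total_raw * (1 - loss/100) = 2454.7110 * (1 - 23.3950/100) = 1880.4314 kg
Neutralizer = Substrate * pct / 100 = 1880.4314 * 2.4790 / 100 = 46.6159 kg


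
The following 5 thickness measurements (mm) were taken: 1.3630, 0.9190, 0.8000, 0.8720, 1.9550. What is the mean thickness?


Formula: Average = sum / n
Substituting: Average = 5.9090 / 5
Result: 1.1818 mm


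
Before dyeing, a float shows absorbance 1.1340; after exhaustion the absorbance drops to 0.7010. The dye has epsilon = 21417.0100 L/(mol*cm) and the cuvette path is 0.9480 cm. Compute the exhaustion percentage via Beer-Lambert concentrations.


c_initial = A_i / (epsilon * l) = 1.1340 / (21417.0100 * 0.9480) = 5.5853e-05 mol/L
c_final = A_f / (epsilon * l) = 0.7010 / (21417.0100 * 0.9480) = 3.4526e-05 mol/L
Exhaustion = (c_initial - c_final) / c_initial * 100 = (5.5853e-05 - 3.4526e-05) / 5.5853e-05 * 100 = 38.1834 %


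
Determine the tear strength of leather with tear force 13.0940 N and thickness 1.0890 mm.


Formula: Tear strength = force / thickness
Substituting: Tear strength = 13.0940 / 1.0890
Result: 12.0239 N/mm


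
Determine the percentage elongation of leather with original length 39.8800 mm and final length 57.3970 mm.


Formula: Elongation = (Lf - L0) / L0 * 100
Substituting: Elongation = (57.3970 - 39.8800) / 39.8800 * 100
Result: 43.9243 %


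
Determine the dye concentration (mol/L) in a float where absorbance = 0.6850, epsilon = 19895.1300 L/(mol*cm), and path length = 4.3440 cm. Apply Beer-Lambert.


Formula: c = A / (epsilon * l)
Substituting: c = 0.6850 / (19895.1300 * 4.3440)
Result: 7.9260e-06 mol/L


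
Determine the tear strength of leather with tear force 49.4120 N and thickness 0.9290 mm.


Formula: Tear strength = force / thickness
Substituting: Tear strength = 49.4120 / 0.9290
Result: 53.1884 N/mm


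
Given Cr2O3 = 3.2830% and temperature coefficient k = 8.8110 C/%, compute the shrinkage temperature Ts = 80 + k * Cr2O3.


Formula: Ts = 80 + k * Cr2O3
Substituting: Ts = 80 + 8.8110 * 3.2830
Result: 108.9265 C


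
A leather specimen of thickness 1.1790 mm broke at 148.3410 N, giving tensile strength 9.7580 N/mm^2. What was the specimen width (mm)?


Formula: w = F / (TS * t)
Substituting: w = 148.3410 / (9.7580 * 1.1790)
Result: 12.8940 mm


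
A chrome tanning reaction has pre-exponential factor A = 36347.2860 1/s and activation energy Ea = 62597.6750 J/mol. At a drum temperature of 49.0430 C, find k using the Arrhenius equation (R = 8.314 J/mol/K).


T_K = T_C + 273.15 = 49.0430 + 273.15 = 322.1930 K
exponent = -Ea / (R * T_K) = -62597.6750 / (8.314 * 322.1930) = -23.3686
k = A * exp(exponent) = 36347.2860 * exp(-23.3686) = 2.5801e-06 1/s


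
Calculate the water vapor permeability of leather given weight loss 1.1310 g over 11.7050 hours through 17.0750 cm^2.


Formula: WVP = loss / (area * time)
Substituting: WVP = 1.1310 / (17.0750 * 11.7050)
Result: 0.00565888 g/(cm^2*hr)


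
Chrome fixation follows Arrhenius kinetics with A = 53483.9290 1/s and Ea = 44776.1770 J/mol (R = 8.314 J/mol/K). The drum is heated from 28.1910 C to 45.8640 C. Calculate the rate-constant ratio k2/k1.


T1 = 28.1910 + 273.15 = 301.3410 K; T2 = 45.8640 + 273.15 = 319.0140 K
k1 = A * exp(-Ea/(R*T1)) = 53483.9290 * exp(-44776.1770/(8.314*301.3410)) = 9.2558e-04 1/s
k2 = A * exp(-Ea/(R*T2)) = 53483.9290 * exp(-44776.1770/(8.314*319.0140)) = 0.00249119 1/s
k2/k1 = 0.00249119 / 9.2558e-04 = 2.6915


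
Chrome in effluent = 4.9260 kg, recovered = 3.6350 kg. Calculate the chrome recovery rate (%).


Formula: Recovery = recovered / input * 100
Substituting: Recovery = 3.6350 / 4.9260 * 100
Result: 73.7921 %


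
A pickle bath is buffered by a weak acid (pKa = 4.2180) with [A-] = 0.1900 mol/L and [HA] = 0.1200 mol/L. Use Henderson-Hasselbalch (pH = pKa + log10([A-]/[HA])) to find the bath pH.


ratio = [A-] / [HA] = 0.1900 / 0.1200 = 1.5833
log10(ratio) = 0.1996
pH = pKa + log10(ratio) = 4.2180 + 0.1996 = 4.4176


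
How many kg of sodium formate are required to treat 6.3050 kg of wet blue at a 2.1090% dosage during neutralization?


Formula: Neutralizer = substrate * pct / 100
Substituting: Neutralizer = 6.3050 * 2.1090 / 100
Result: 0.1330 kg


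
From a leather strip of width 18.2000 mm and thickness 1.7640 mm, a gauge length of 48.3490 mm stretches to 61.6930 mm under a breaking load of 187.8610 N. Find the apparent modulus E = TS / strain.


TS = F / (w * t) = 187.8610 / (18.2000 * 1.7640) = 5.8515 N/mm^2
strain = (Lf - L0) / L0 = (61.6930 - 48.3490) / 48.3490 = 0.2760
E = TS / strain = 5.8515 / 0.2760 = 21.2016 N/mm^2


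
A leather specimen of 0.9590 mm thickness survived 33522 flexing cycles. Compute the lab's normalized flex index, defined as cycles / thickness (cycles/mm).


Formula: Index = cycles / thickness
Substituting: Index = 33522 / 0.9590
Result: 34955.1616 cycles/mm


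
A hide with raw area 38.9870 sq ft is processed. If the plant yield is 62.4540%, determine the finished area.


Formula: finished = raw * yield / 100
Substituting: finished = 38.9870 * 62.4540 / 100
Result: 24.3489 sq ft


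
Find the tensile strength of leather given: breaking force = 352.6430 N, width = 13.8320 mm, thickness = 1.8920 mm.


Formula: TS = force / (width * thickness)
Substituting: TS = 352.6430 / (13.8320 * 1.8920)
Result: 13.4750 N/mm^2


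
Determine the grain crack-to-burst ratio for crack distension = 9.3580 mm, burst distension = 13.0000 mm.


Formula: Ratio = crack / burst
Substituting: Ratio = 9.3580 / 13.0000
Result: 0.7198


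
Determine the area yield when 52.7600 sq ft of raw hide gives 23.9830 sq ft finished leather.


Formula: Yield = finished / raw * 100
Substituting: Yield = 23.9830 / 52.7600 * 100
Result: 45.4568 %


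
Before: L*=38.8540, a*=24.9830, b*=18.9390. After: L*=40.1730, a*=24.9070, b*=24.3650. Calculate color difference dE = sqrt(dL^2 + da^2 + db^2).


dL = 1.3190, da = -0.076, db = 5.4260
dE = sqrt(1.3190^2 + (-0.076)^2 + 5.4260^2) = 5.5845


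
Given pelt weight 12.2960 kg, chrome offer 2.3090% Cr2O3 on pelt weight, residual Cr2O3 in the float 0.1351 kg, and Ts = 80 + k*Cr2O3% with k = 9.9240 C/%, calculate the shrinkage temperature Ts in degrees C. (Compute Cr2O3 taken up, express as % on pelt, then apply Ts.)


Offered = pelt * offer_pct / 100 = 12.2960 * 2.3090 / 100 = 0.2839 kg
Uptake = offered - residual = 0.2839 - 0.1351 = 0.1488 kg
Cr2O3% on pelt = uptake / pelt * 100 = 0.1488 / 12.2960 * 100 = 1.2103 %
Ts = 80 + k * Cr2O3% = 80 + 9.9240 * 1.2103 = 92.0107 C


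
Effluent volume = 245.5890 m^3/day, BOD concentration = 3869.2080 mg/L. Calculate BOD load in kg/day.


Formula: BOD_load = volume * conc / 1000
Substituting: BOD_load = 245.5890 * 3869.2080 / 1000
Result: 950.2349 kg/day


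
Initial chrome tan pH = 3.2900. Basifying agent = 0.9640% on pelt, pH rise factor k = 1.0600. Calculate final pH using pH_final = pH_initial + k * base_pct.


Formula: pH_final = pH_initial + k * base_pct
Substituting: pH_final = 3.2900 + 1.0600 * 0.9640
Result: 4.3118


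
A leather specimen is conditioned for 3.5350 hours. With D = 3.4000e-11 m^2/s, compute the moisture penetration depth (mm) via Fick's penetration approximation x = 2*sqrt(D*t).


t = 3.5350 hr * 3600 = 12726.0000 s
D * t = 3.4000e-11 * 12726.0000 = 4.3268e-07
x = 2 * sqrt(D*t) = 2 * sqrt(4.3268e-07) = 0.00131557 m = 1.3156 mm


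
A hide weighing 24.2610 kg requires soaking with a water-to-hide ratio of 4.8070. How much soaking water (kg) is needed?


Formula: Water = hide_weight * ratio
Substituting: Water = 24.2610 * 4.8070
Result: 116.6226 kg


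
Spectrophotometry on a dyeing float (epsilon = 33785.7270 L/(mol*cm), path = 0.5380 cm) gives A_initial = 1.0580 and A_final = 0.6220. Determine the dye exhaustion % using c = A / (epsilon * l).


c_initial = A_i / (epsilon * l) = 1.0580 / (33785.7270 * 0.5380) = 5.8206e-05 mol/L
c_final = A_f / (epsilon * l) = 0.6220 / (33785.7270 * 0.5380) = 3.4220e-05 mol/L
Exhaustion = (c_initial - c_final) / c_initial * 100 = (5.8206e-05 - 3.4220e-05) / 5.8206e-05 * 100 = 41.2098 %


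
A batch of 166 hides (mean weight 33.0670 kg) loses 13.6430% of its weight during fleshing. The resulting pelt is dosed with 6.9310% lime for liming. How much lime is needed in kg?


Total_raw = N * avg_wt = 166 * 33.0670 = 5489.1220 kg
Substrate = Total_raw * (1 - loss/100) = 5489.1220 * (1 - 13.6430/100) = 4740.2411 kg
Lime = Substrate * pct / 100 = 4740.2411 * 6.9310 / 100 = 328.5461 kg


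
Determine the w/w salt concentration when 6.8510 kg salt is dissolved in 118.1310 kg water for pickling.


Formula: Conc = salt / (water + salt) * 100
Substituting: Conc = 6.8510 / (118.1310 + 6.8510) * 100
Result: 5.4816 %


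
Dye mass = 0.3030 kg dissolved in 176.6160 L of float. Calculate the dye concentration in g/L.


Formula: Conc = dye_mass(kg) / volume(L) * 1000
Substituting: Conc = 0.3030 / 176.6160 * 1000
Result: 1.7156 g/L


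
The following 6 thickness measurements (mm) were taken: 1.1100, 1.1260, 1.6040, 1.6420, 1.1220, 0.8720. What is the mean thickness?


Formula: Average = sum / n
Substituting: Average = 7.4760 / 6
Result: 1.2460 mm


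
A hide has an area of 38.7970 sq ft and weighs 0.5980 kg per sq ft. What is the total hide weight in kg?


Formula: Weight = area * weight_per_sqft
Substituting: Weight = 38.7970 * 0.5980
Result: 23.2006 kg


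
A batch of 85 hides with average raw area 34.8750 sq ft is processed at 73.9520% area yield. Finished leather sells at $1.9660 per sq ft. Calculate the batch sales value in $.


Raw_total = N * avg_area = 85 * 34.8750 = 2964.3750 sq ft
Finished = Raw_total * yield / 100 = 2964.3750 * 73.9520 / 100 = 2192.2146 sq ft
Value = Finished * price = 2192.2146 * 1.9660 = 4309.8939 $


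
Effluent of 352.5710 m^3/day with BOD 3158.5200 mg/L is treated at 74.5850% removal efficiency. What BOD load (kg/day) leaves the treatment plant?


Load_in = volume * conc / 1000 = 352.5710 * 3158.5200 / 1000 = 1113.6026 kg/day
Removed = Load_in * eff / 100 = 1113.6026 * 74.5850 / 100 = 830.5805 kg/day
Load_out = Load_in - Removed = 1113.6026 - 830.5805 = 283.0221 kg/day


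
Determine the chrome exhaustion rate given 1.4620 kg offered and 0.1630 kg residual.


Formula: Uptake = (offered - residual) / offered * 100
Substituting: Uptake = (1.4620 - 0.1630) / 1.4620 * 100
Result: 88.8509 %


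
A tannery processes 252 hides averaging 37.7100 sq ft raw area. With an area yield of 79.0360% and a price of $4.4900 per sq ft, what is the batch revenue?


Raw_total = N * avg_area = 252 * 37.7100 = 9502.9200 sq ft
Finished = Raw_total * yield / 100 = 9502.9200 * 79.0360 / 100 = 7510.7279 sq ft
Value = Finished * price = 7510.7279 * 4.4900 = 33723.1681 $


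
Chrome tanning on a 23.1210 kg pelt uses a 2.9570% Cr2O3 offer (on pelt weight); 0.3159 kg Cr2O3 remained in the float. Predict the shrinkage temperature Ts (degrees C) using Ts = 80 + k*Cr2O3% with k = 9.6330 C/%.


Offered = pelt * offer_pct / 100 = 23.1210 * 2.9570 / 100 = 0.6837 kg
Uptake = offered - residual = 0.6837 - 0.3159 = 0.3678 kg
Cr2O3% on pelt = uptake / pelt * 100 = 0.3678 / 23.1210 * 100 = 1.5907 %
Ts = 80 + k * Cr2O3% = 80 + 9.6330 * 1.5907 = 95.3233 C


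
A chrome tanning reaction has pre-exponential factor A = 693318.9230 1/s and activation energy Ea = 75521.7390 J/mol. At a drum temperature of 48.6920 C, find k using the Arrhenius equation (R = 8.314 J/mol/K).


T_K = T_C + 273.15 = 48.6920 + 273.15 = 321.8420 K
exponent = -Ea / (R * T_K) = -75521.7390 / (8.314 * 321.8420) = -28.2240
k = A * exp(exponent) = 693318.9230 * exp(-28.2240) = 3.8317e-07 1/s


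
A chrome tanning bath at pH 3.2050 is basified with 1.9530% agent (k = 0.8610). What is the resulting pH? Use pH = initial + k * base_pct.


Formula: pH_final = pH_initial + k * base_pct
Substituting: pH_final = 3.2050 + 0.8610 * 1.9530
Result: 4.8865


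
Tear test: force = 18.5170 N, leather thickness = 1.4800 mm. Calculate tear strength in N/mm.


Formula: Tear strength = force / thickness
Substituting: Tear strength = 18.5170 / 1.4800
Result: 12.5115 N/mm


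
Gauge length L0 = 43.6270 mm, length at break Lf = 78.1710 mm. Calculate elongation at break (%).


Formula: Elongation = (Lf - L0) / L0 * 100
Substituting: Elongation = (78.1710 - 43.6270) / 43.6270 * 100
Result: 79.1803 %


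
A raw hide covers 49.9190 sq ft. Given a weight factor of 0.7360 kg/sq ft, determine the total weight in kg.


Formula: Weight = area * weight_per_sqft
Substituting: Weight = 49.9190 * 0.7360
Result: 36.7404 kg


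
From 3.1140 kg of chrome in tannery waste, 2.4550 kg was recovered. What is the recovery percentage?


Formula: Recovery = recovered / input * 100
Substituting: Recovery = 2.4550 / 3.1140 * 100
Result: 78.8375 %


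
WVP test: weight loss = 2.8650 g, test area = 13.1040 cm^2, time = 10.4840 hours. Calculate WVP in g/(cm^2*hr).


Formula: WVP = loss / (area * time)
Substituting: WVP = 2.8650 / (13.1040 * 10.4840)
Result: 0.0208542 g/(cm^2*hr)


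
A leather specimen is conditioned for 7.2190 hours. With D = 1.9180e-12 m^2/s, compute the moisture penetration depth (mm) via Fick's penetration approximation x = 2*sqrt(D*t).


t = 7.2190 hr * 3600 = 25988.4000 s
D * t = 1.9180e-12 * 25988.4000 = 4.9846e-08
x = 2 * sqrt(D*t) = 2 * sqrt(4.9846e-08) = 4.4652e-04 m = 0.4465 mm


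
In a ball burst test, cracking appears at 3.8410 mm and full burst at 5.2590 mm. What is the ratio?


Formula: Ratio = crack / burst
Substituting: Ratio = 3.8410 / 5.2590
Result: 0.7304


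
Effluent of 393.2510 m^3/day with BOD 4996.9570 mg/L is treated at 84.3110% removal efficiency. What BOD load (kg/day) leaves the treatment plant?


Load_in = volume * conc / 1000 = 393.2510 * 4996.9570 / 1000 = 1965.0583 kg/day
Removed = Load_in * eff / 100 = 1965.0583 * 84.3110 / 100 = 1656.7603 kg/day
Load_out = Load_in - Removed = 1965.0583 - 1656.7603 = 308.2980 kg/day


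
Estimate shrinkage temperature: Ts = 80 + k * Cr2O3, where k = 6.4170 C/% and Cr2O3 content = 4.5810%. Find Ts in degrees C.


Formula: Ts = 80 + k * Cr2O3
Substituting: Ts = 80 + 6.4170 * 4.5810
Result: 109.3963 C


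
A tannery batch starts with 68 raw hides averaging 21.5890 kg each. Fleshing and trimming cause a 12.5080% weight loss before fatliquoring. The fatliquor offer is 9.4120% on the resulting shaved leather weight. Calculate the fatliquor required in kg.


Total_raw = N * avg_wt = 68 * 21.5890 = 1468.0520 kg
Substrate = Total_raw * (1 - loss/100) = 1468.0520 * (1 - 12.5080/100) = 1284.4281 kg
Fat = Substrate * pct / 100 = 1284.4281 * 9.4120 / 100 = 120.8904 kg


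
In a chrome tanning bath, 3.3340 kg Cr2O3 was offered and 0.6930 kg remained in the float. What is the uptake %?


Formula: Uptake = (offered - residual) / offered * 100
Substituting: Uptake = (3.3340 - 0.6930) / 3.3340 * 100
Result: 79.2142 %


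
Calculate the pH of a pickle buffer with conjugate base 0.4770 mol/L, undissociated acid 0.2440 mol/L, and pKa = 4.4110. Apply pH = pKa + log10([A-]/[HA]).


ratio = [A-] / [HA] = 0.4770 / 0.2440 = 1.9549
log10(ratio) = 0.2911
pH = pKa + log10(ratio) = 4.4110 + 0.2911 = 4.7021


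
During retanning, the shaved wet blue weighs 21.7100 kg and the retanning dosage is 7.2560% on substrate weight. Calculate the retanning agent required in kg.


Formula: Retan = substrate * pct / 100
Substituting: Retan = 21.7100 * 7.2560 / 100
Result: 1.5753 kg


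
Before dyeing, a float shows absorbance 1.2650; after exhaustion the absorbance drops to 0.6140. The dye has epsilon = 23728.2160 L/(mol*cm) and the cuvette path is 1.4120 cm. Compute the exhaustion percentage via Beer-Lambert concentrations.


c_initial = A_i / (epsilon * l) = 1.2650 / (23728.2160 * 1.4120) = 3.7756e-05 mol/L
c_final = A_f / (epsilon * l) = 0.6140 / (23728.2160 * 1.4120) = 1.8326e-05 mol/L
Exhaustion = (c_initial - c_final) / c_initial * 100 = (3.7756e-05 - 1.8326e-05) / 3.7756e-05 * 100 = 51.4625 %


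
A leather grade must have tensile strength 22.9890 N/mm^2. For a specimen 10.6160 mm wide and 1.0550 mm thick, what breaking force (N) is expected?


Formula: F = TS * w * t
Substituting: F = 22.9890 * 10.6160 * 1.0550
Result: 257.4740 N


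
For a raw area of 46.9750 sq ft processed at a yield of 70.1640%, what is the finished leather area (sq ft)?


Formula: finished = raw * yield / 100
Substituting: finished = 46.9750 * 70.1640 / 100
Result: 32.9595 sq ft


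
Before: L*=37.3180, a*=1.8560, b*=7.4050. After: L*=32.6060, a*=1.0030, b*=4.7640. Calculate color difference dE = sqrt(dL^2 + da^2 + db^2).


dL = -4.7120, da = -0.8530, db = -2.6410
dE = sqrt((-4.7120)^2 + (-0.8530)^2 + (-2.6410)^2) = 5.4686


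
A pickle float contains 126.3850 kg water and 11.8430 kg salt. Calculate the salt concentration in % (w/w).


Formula: Conc = salt / (water + salt) * 100
Substituting: Conc = 11.8430 / (126.3850 + 11.8430) * 100
Result: 8.5677 %


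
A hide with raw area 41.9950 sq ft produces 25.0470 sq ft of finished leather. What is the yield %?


Formula: Yield = finished / raw * 100
Substituting: Yield = 25.0470 / 41.9950 * 100
Result: 59.6428 %


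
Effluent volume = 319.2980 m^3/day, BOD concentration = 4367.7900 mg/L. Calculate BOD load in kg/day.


Formula: BOD_load = volume * conc / 1000
Substituting: BOD_load = 319.2980 * 4367.7900 / 1000
Result: 1394.6266 kg/day


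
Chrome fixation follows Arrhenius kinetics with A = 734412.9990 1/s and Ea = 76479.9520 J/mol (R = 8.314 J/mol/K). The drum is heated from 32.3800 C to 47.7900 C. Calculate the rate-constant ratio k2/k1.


T1 = 32.3800 + 273.15 = 305.5300 K; T2 = 47.7900 + 273.15 = 320.9400 K
k1 = A * exp(-Ea/(R*T1)) = 734412.9990 * exp(-76479.9520/(8.314*305.5300)) = 6.1680e-08 1/s
k2 = A * exp(-Ea/(R*T2)) = 734412.9990 * exp(-76479.9520/(8.314*320.9400)) = 2.6181e-07 1/s
k2/k1 = 2.6181e-07 / 6.1680e-08 = 4.2446


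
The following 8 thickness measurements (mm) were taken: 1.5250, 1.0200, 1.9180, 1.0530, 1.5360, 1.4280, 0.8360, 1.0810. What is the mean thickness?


Formula: Average = sum / n
Substituting: Average = 10.3970 / 8
Result: 1.2996 mm


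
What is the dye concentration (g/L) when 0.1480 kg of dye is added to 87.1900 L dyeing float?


Formula: Conc = dye_mass(kg) / volume(L) * 1000
Substituting: Conc = 0.1480 / 87.1900 * 1000
Result: 1.6974 g/L


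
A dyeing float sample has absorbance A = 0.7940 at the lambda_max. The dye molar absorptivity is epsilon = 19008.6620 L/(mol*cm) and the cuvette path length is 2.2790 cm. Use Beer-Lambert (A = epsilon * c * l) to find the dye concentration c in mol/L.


Formula: c = A / (epsilon * l)
Substituting: c = 0.7940 / (19008.6620 * 2.2790)
Result: 1.8328e-05 mol/L


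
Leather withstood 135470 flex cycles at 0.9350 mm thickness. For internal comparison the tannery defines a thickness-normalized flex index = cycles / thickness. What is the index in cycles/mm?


Formula: Index = cycles / thickness
Substituting: Index = 135470 / 0.9350
Result: 144887.7005 cycles/mm


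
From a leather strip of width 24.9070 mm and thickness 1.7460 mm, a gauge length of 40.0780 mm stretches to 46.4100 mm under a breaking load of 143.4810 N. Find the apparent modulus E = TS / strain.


TS = F / (w * t) = 143.4810 / (24.9070 * 1.7460) = 3.2994 N/mm^2
strain = (Lf - L0) / L0 = (46.4100 - 40.0780) / 40.0780 = 0.1580
E = TS / strain = 3.2994 / 0.1580 = 20.8830 N/mm^2


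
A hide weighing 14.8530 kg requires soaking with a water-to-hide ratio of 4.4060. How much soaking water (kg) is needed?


Formula: Water = hide_weight * ratio
Substituting: Water = 14.8530 * 4.4060
Result: 65.4423 kg


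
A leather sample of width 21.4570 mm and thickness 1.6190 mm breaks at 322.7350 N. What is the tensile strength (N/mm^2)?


Formula: TS = force / (width * thickness)
Substituting: TS = 322.7350 / (21.4570 * 1.6190)
Result: 9.2903 N/mm^2


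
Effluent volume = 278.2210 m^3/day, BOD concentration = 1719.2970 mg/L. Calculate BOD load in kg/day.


Formula: BOD_load = volume * conc / 1000
Substituting: BOD_load = 278.2210 * 1719.2970 / 1000
Result: 478.3445 kg/day


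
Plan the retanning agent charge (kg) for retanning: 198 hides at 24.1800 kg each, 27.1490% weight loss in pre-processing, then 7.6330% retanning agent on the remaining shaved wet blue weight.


Total_raw = N * avg_wt = 198 * 24.1800 = 4787.6400 kg
Substrate = Total_raw * (1 - loss/100) = 4787.6400 * (1 - 27.1490/100) = 3487.8436 kg
Retan = Substrate * pct / 100 = 3487.8436 * 7.6330 / 100 = 266.2271 kg


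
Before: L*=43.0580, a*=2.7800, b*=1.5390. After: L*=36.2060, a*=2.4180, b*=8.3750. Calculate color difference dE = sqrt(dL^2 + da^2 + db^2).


dL = -6.8520, da = -0.3620, db = 6.8360
dE = sqrt((-6.8520)^2 + (-0.3620)^2 + 6.8360^2) = 9.6857


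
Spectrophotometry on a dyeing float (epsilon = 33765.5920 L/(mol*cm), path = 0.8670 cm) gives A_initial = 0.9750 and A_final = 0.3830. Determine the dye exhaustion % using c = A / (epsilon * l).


c_initial = A_i / (epsilon * l) = 0.9750 / (33765.5920 * 0.8670) = 3.3305e-05 mol/L
c_final = A_f / (epsilon * l) = 0.3830 / (33765.5920 * 0.8670) = 1.3083e-05 mol/L
Exhaustion = (c_initial - c_final) / c_initial * 100 = (3.3305e-05 - 1.3083e-05) / 3.3305e-05 * 100 = 60.7179 %


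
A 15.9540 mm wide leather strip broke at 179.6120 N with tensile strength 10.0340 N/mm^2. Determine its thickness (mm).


Formula: t = F / (TS * w)
Substituting: t = 179.6120 / (10.0340 * 15.9540)
Result: 1.1220 mm


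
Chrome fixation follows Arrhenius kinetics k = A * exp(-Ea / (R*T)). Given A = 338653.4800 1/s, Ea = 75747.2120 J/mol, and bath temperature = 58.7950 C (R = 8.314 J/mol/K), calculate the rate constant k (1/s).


T_K = T_C + 273.15 = 58.7950 + 273.15 = 331.9450 K
exponent = -Ea / (R * T_K) = -75747.2120 / (8.314 * 331.9450) = -27.4467
k = A * exp(exponent) = 338653.4800 * exp(-27.4467) = 4.0719e-07 1/s


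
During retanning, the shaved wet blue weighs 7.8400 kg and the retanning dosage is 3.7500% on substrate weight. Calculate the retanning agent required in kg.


Formula: Retan = substrate * pct / 100
Substituting: Retan = 7.8400 * 3.7500 / 100
Result: 0.2940 kg


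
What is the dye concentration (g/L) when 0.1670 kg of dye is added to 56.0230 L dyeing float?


Formula: Conc = dye_mass(kg) / volume(L) * 1000
Substituting: Conc = 0.1670 / 56.0230 * 1000
Result: 2.9809 g/L


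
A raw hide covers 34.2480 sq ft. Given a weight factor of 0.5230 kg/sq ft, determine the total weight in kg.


Formula: Weight = area * weight_per_sqft
Substituting: Weight = 34.2480 * 0.5230
Result: 17.9117 kg


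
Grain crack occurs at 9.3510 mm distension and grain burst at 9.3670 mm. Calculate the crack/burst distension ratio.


Formula: Ratio = crack / burst
Substituting: Ratio = 9.3510 / 9.3670
Result: 0.9983


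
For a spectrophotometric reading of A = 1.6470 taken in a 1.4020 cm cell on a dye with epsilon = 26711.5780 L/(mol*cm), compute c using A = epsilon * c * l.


Formula: c = A / (epsilon * l)
Substituting: c = 1.6470 / (26711.5780 * 1.4020)
Result: 4.3979e-05 mol/L


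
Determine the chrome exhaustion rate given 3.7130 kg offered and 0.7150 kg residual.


Formula: Uptake = (offered - residual) / offered * 100
Substituting: Uptake = (3.7130 - 0.7150) / 3.7130 * 100
Result: 80.7433 %


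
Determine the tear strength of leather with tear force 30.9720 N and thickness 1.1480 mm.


Formula: Tear strength = force / thickness
Substituting: Tear strength = 30.9720 / 1.1480
Result: 26.9791 N/mm


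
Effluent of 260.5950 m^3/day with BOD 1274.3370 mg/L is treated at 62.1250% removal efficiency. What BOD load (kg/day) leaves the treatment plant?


Load_in = volume * conc / 1000 = 260.5950 * 1274.3370 / 1000 = 332.0859 kg/day
Removed = Load_in * eff / 100 = 332.0859 * 62.1250 / 100 = 206.3083 kg/day
Load_out = Load_in - Removed = 332.0859 - 206.3083 = 125.7775 kg/day


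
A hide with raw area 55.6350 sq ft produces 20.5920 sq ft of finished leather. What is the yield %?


Formula: Yield = finished / raw * 100
Substituting: Yield = 20.5920 / 55.6350 * 100
Result: 37.0127 %


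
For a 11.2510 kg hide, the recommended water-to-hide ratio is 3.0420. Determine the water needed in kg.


Formula: Water = hide_weight * ratio
Substituting: Water = 11.2510 * 3.0420
Result: 34.2255 kg


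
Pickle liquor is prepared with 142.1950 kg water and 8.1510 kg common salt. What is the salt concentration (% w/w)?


Formula: Conc = salt / (water + salt) * 100
Substituting: Conc = 8.1510 / (142.1950 + 8.1510) * 100
Result: 5.4215 %


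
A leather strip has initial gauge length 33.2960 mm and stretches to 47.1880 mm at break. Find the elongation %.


Formula: Elongation = (Lf - L0) / L0 * 100
Substituting: Elongation = (47.1880 - 33.2960) / 33.2960 * 100
Result: 41.7227 %


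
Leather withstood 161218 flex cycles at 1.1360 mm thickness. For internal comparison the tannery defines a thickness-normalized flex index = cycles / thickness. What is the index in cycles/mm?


Formula: Index = cycles / thickness
Substituting: Index = 161218 / 1.1360
Result: 141917.2535 cycles/mm


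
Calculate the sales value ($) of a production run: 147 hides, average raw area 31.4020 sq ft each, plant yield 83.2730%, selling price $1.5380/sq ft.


Raw_total = N * avg_area = 147 * 31.4020 = 4616.0940 sq ft
Finished = Raw_total * yield / 100 = 4616.0940 * 83.2730 / 100 = 3843.9600 sq ft
Value = Finished * price = 3843.9600 * 1.5380 = 5912.0104 $


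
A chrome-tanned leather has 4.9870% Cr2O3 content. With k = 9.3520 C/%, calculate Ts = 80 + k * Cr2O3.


Formula: Ts = 80 + k * Cr2O3
Substituting: Ts = 80 + 9.3520 * 4.9870
Result: 126.6384 C


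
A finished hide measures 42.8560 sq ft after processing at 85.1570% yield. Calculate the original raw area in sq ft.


Formula: raw = finished * 100 / yield
Substituting: raw = 42.8560 * 100 / 85.1570
Result: 50.3259 sq ft


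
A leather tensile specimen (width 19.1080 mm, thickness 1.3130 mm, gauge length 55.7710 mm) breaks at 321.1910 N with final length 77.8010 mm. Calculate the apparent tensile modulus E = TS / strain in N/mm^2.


TS = F / (w * t) = 321.1910 / (19.1080 * 1.3130) = 12.8022 N/mm^2
strain = (Lf - L0) / L0 = (77.8010 - 55.7710) / 55.7710 = 0.3950
E = TS / strain = 12.8022 / 0.3950 = 32.4099 N/mm^2


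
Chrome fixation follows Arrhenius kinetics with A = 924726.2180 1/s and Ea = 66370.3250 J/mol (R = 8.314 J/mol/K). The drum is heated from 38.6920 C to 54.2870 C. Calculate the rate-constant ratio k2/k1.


T1 = 38.6920 + 273.15 = 311.8420 K; T2 = 54.2870 + 273.15 = 327.4370 K
k1 = A * exp(-Ea/(R*T1)) = 924726.2180 * exp(-66370.3250/(8.314*311.8420)) = 7.0526e-06 1/s
k2 = A * exp(-Ea/(R*T2)) = 924726.2180 * exp(-66370.3250/(8.314*327.4370)) = 2.3870e-05 1/s
k2/k1 = 2.3870e-05 / 7.0526e-06 = 3.3846


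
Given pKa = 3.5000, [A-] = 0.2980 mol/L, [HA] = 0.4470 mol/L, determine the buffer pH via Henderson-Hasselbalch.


ratio = [A-] / [HA] = 0.2980 / 0.4470 = 0.6667
log10(ratio) = -0.1761
pH = pKa + log10(ratio) = 3.5000 - 0.1761 = 3.3239


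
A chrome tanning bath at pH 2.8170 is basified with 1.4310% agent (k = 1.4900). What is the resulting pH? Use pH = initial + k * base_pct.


Formula: pH_final = pH_initial + k * base_pct
Substituting: pH_final = 2.8170 + 1.4900 * 1.4310
Result: 4.9492


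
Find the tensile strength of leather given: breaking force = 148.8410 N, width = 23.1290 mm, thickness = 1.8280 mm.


Formula: TS = force / (width * thickness)
Substituting: TS = 148.8410 / (23.1290 * 1.8280)
Result: 3.5204 N/mm^2


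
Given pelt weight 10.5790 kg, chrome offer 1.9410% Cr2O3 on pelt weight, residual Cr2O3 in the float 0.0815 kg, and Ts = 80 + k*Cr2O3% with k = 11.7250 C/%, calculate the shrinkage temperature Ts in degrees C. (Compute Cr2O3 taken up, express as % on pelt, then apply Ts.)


Offered = pelt * offer_pct / 100 = 10.5790 * 1.9410 / 100 = 0.2053 kg
Uptake = offered - residual = 0.2053 - 0.0815 = 0.1238 kg
Cr2O3% on pelt = uptake / pelt * 100 = 0.1238 / 10.5790 * 100 = 1.1706 %
Ts = 80 + k * Cr2O3% = 80 + 11.7250 * 1.1706 = 93.7254 C


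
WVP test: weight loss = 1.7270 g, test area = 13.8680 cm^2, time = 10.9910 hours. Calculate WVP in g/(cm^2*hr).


Formula: WVP = loss / (area * time)
Substituting: WVP = 1.7270 / (13.8680 * 10.9910)
Result: 0.0113303 g/(cm^2*hr)


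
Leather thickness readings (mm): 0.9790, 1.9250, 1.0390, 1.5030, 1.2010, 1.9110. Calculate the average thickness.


Formula: Average = sum / n
Substituting: Average = 8.5580 / 6
Result: 1.4263 mm


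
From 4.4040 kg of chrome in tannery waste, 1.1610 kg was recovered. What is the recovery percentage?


Formula: Recovery = recovered / input * 100
Substituting: Recovery = 1.1610 / 4.4040 * 100
Result: 26.3624 %


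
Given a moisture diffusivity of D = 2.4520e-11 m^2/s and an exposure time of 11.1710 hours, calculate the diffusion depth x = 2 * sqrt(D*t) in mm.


t = 11.1710 hr * 3600 = 40215.6000 s
D * t = 2.4520e-11 * 40215.6000 = 9.8609e-07
x = 2 * sqrt(D*t) = 2 * sqrt(9.8609e-07) = 0.00198604 m = 1.9860 mm


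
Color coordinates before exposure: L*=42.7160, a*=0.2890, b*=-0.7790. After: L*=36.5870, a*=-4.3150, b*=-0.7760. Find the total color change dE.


dL = -6.1290, da = -4.6040, db = 0.003
dE = sqrt((-6.1290)^2 + (-4.6040)^2 + 0.003^2) = 7.6656


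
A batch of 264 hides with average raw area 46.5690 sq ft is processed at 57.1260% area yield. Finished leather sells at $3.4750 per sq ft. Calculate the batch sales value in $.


Raw_total = N * avg_area = 264 * 46.5690 = 12294.2160 sq ft
Finished = Raw_total * yield / 100 = 12294.2160 * 57.1260 / 100 = 7023.1938 sq ft
Value = Finished * price = 7023.1938 * 3.4750 = 24405.5986 $


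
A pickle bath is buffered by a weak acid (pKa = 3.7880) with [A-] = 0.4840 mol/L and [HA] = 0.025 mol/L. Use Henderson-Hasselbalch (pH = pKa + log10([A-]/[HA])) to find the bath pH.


ratio = [A-] / [HA] = 0.4840 / 0.025 = 19.3600
log10(ratio) = 1.2869
pH = pKa + log10(ratio) = 3.7880 + 1.2869 = 5.0749


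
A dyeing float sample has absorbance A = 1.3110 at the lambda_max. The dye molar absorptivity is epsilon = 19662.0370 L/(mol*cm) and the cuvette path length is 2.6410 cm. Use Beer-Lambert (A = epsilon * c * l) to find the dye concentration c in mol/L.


Formula: c = A / (epsilon * l)
Substituting: c = 1.3110 / (19662.0370 * 2.6410)
Result: 2.5247e-05 mol/L


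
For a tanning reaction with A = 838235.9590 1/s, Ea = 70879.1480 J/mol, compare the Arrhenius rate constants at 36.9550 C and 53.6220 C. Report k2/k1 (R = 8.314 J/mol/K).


T1 = 36.9550 + 273.15 = 310.1050 K; T2 = 53.6220 + 273.15 = 326.7720 K
k1 = A * exp(-Ea/(R*T1)) = 838235.9590 * exp(-70879.1480/(8.314*310.1050)) = 9.6366e-07 1/s
k2 = A * exp(-Ea/(R*T2)) = 838235.9590 * exp(-70879.1480/(8.314*326.7720)) = 3.9165e-06 1/s
k2/k1 = 3.9165e-06 / 9.6366e-07 = 4.0642


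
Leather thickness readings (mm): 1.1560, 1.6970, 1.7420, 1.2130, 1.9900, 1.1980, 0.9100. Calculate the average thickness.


Formula: Average = sum / n
Substituting: Average = 9.9060 / 7
Result: 1.4151 mm


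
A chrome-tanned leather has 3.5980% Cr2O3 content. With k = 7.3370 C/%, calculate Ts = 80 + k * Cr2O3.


Formula: Ts = 80 + k * Cr2O3
Substituting: Ts = 80 + 7.3370 * 3.5980
Result: 106.3985 C


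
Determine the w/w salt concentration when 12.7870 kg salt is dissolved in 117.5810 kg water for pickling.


Formula: Conc = salt / (water + salt) * 100
Substituting: Conc = 12.7870 / (117.5810 + 12.7870) * 100
Result: 9.8084 %


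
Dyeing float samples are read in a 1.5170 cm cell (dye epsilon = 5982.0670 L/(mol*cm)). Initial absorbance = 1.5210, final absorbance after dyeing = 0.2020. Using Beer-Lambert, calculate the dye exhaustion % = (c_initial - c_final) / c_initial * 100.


c_initial = A_i / (epsilon * l) = 1.5210 / (5982.0670 * 1.5170) = 1.6761e-04 mol/L
c_final = A_f / (epsilon * l) = 0.2020 / (5982.0670 * 1.5170) = 2.2259e-05 mol/L
Exhaustion = (c_initial - c_final) / c_initial * 100 = (1.6761e-04 - 2.2259e-05) / 1.6761e-04 * 100 = 86.7193 %


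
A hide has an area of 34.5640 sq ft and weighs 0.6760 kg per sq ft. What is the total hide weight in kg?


Formula: Weight = area * weight_per_sqft
Substituting: Weight = 34.5640 * 0.6760
Result: 23.3653 kg


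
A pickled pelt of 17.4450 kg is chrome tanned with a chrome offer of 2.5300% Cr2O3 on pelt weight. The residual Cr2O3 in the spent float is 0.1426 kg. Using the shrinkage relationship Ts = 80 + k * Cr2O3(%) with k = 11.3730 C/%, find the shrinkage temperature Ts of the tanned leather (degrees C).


Offered = pelt * offer_pct / 100 = 17.4450 * 2.5300 / 100 = 0.4414 kg
Uptake = offered - residual = 0.4414 - 0.1426 = 0.2988 kg
Cr2O3% on pelt = uptake / pelt * 100 = 0.2988 / 17.4450 * 100 = 1.7126 %
Ts = 80 + k * Cr2O3% = 80 + 11.3730 * 1.7126 = 99.4771 C


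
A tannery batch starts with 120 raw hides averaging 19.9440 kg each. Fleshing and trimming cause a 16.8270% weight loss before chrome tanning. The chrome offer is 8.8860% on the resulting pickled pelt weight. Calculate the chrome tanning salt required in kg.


Total_raw = N * avg_wt = 120 * 19.9440 = 2393.2800 kg
Substrate = Total_raw * (1 - loss/100) = 2393.2800 * (1 - 16.8270/100) = 1990.5628 kg
Chrome = Substrate * pct / 100 = 1990.5628 * 8.8860 / 100 = 176.8814 kg


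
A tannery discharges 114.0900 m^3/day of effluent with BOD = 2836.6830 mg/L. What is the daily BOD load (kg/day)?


Formula: BOD_load = volume * conc / 1000
Substituting: BOD_load = 114.0900 * 2836.6830 / 1000
Result: 323.6372 kg/day


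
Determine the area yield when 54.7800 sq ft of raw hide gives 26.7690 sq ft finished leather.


Formula: Yield = finished / raw * 100
Substituting: Yield = 26.7690 / 54.7800 * 100
Result: 48.8664 %


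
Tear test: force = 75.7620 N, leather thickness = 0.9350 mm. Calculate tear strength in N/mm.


Formula: Tear strength = force / thickness
Substituting: Tear strength = 75.7620 / 0.9350
Result: 81.0289 N/mm


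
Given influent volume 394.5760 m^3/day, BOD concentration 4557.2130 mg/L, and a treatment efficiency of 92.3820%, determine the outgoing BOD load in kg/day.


Load_in = volume * conc / 1000 = 394.5760 * 4557.2130 / 1000 = 1798.1669 kg/day
Removed = Load_in * eff / 100 = 1798.1669 * 92.3820 / 100 = 1661.1825 kg/day
Load_out = Load_in - Removed = 1798.1669 - 1661.1825 = 136.9844 kg/day


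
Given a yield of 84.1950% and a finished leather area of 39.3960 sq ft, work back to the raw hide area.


Formula: raw = finished * 100 / yield
Substituting: raw = 39.3960 * 100 / 84.1950
Result: 46.7914 sq ft


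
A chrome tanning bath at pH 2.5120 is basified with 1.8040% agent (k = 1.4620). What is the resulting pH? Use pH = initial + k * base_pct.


Formula: pH_final = pH_initial + k * base_pct
Substituting: pH_final = 2.5120 + 1.4620 * 1.8040
Result: 5.1494


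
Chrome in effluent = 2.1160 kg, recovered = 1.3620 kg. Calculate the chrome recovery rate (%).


Formula: Recovery = recovered / input * 100
Substituting: Recovery = 1.3620 / 2.1160 * 100
Result: 64.3667 %


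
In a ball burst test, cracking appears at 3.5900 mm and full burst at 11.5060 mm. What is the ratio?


Formula: Ratio = crack / burst
Substituting: Ratio = 3.5900 / 11.5060
Result: 0.3120


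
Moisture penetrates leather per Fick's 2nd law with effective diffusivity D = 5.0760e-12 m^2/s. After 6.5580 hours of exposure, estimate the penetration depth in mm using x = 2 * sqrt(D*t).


t = 6.5580 hr * 3600 = 23608.8000 s
D * t = 5.0760e-12 * 23608.8000 = 1.1984e-07
x = 2 * sqrt(D*t) = 2 * sqrt(1.1984e-07) = 6.9235e-04 m = 0.6924 mm


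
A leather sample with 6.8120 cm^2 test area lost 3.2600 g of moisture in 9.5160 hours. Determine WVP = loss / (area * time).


Formula: WVP = loss / (area * time)
Substituting: WVP = 3.2600 / (6.8120 * 9.5160)
Result: 0.0502908 g/(cm^2*hr)


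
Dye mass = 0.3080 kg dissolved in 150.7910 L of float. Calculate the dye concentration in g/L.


Formula: Conc = dye_mass(kg) / volume(L) * 1000
Substituting: Conc = 0.3080 / 150.7910 * 1000
Result: 2.0426 g/L


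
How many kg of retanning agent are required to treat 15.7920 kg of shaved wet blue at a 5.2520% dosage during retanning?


Formula: Retan = substrate * pct / 100
Substituting: Retan = 15.7920 * 5.2520 / 100
Result: 0.8294 kg


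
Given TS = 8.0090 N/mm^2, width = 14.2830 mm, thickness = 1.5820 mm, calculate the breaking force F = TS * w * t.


Formula: F = TS * w * t
Substituting: F = 8.0090 * 14.2830 * 1.5820
Result: 180.9690 N
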